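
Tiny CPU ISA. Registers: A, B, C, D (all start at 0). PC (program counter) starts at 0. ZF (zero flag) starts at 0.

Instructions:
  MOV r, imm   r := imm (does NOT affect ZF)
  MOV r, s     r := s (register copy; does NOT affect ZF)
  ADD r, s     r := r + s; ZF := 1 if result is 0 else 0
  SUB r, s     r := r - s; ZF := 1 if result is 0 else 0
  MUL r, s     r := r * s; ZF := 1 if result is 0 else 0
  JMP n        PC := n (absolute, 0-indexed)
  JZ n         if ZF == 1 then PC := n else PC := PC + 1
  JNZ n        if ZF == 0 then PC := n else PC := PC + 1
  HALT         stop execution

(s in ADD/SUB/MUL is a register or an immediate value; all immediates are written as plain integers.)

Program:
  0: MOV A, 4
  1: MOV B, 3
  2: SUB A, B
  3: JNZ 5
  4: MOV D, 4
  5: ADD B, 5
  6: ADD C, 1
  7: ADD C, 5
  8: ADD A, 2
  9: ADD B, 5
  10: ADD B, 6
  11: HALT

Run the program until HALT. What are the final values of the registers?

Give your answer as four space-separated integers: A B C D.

Answer: 3 19 6 0

Derivation:
Step 1: PC=0 exec 'MOV A, 4'. After: A=4 B=0 C=0 D=0 ZF=0 PC=1
Step 2: PC=1 exec 'MOV B, 3'. After: A=4 B=3 C=0 D=0 ZF=0 PC=2
Step 3: PC=2 exec 'SUB A, B'. After: A=1 B=3 C=0 D=0 ZF=0 PC=3
Step 4: PC=3 exec 'JNZ 5'. After: A=1 B=3 C=0 D=0 ZF=0 PC=5
Step 5: PC=5 exec 'ADD B, 5'. After: A=1 B=8 C=0 D=0 ZF=0 PC=6
Step 6: PC=6 exec 'ADD C, 1'. After: A=1 B=8 C=1 D=0 ZF=0 PC=7
Step 7: PC=7 exec 'ADD C, 5'. After: A=1 B=8 C=6 D=0 ZF=0 PC=8
Step 8: PC=8 exec 'ADD A, 2'. After: A=3 B=8 C=6 D=0 ZF=0 PC=9
Step 9: PC=9 exec 'ADD B, 5'. After: A=3 B=13 C=6 D=0 ZF=0 PC=10
Step 10: PC=10 exec 'ADD B, 6'. After: A=3 B=19 C=6 D=0 ZF=0 PC=11
Step 11: PC=11 exec 'HALT'. After: A=3 B=19 C=6 D=0 ZF=0 PC=11 HALTED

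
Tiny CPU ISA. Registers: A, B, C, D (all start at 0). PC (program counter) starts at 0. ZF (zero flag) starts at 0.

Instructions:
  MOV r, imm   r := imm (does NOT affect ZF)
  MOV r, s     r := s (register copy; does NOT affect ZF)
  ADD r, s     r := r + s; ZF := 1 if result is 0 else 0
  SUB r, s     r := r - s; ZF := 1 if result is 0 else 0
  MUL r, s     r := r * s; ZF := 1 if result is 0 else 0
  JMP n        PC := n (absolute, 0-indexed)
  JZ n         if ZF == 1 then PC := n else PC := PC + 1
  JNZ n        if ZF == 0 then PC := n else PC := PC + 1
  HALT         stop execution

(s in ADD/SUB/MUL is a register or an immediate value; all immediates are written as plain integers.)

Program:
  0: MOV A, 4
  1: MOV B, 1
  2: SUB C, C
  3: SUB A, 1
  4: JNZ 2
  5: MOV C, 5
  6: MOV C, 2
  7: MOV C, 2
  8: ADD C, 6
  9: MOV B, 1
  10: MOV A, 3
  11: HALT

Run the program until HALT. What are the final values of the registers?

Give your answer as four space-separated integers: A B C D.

Step 1: PC=0 exec 'MOV A, 4'. After: A=4 B=0 C=0 D=0 ZF=0 PC=1
Step 2: PC=1 exec 'MOV B, 1'. After: A=4 B=1 C=0 D=0 ZF=0 PC=2
Step 3: PC=2 exec 'SUB C, C'. After: A=4 B=1 C=0 D=0 ZF=1 PC=3
Step 4: PC=3 exec 'SUB A, 1'. After: A=3 B=1 C=0 D=0 ZF=0 PC=4
Step 5: PC=4 exec 'JNZ 2'. After: A=3 B=1 C=0 D=0 ZF=0 PC=2
Step 6: PC=2 exec 'SUB C, C'. After: A=3 B=1 C=0 D=0 ZF=1 PC=3
Step 7: PC=3 exec 'SUB A, 1'. After: A=2 B=1 C=0 D=0 ZF=0 PC=4
Step 8: PC=4 exec 'JNZ 2'. After: A=2 B=1 C=0 D=0 ZF=0 PC=2
Step 9: PC=2 exec 'SUB C, C'. After: A=2 B=1 C=0 D=0 ZF=1 PC=3
Step 10: PC=3 exec 'SUB A, 1'. After: A=1 B=1 C=0 D=0 ZF=0 PC=4
Step 11: PC=4 exec 'JNZ 2'. After: A=1 B=1 C=0 D=0 ZF=0 PC=2
Step 12: PC=2 exec 'SUB C, C'. After: A=1 B=1 C=0 D=0 ZF=1 PC=3
Step 13: PC=3 exec 'SUB A, 1'. After: A=0 B=1 C=0 D=0 ZF=1 PC=4
Step 14: PC=4 exec 'JNZ 2'. After: A=0 B=1 C=0 D=0 ZF=1 PC=5
Step 15: PC=5 exec 'MOV C, 5'. After: A=0 B=1 C=5 D=0 ZF=1 PC=6
Step 16: PC=6 exec 'MOV C, 2'. After: A=0 B=1 C=2 D=0 ZF=1 PC=7
Step 17: PC=7 exec 'MOV C, 2'. After: A=0 B=1 C=2 D=0 ZF=1 PC=8
Step 18: PC=8 exec 'ADD C, 6'. After: A=0 B=1 C=8 D=0 ZF=0 PC=9
Step 19: PC=9 exec 'MOV B, 1'. After: A=0 B=1 C=8 D=0 ZF=0 PC=10
Step 20: PC=10 exec 'MOV A, 3'. After: A=3 B=1 C=8 D=0 ZF=0 PC=11
Step 21: PC=11 exec 'HALT'. After: A=3 B=1 C=8 D=0 ZF=0 PC=11 HALTED

Answer: 3 1 8 0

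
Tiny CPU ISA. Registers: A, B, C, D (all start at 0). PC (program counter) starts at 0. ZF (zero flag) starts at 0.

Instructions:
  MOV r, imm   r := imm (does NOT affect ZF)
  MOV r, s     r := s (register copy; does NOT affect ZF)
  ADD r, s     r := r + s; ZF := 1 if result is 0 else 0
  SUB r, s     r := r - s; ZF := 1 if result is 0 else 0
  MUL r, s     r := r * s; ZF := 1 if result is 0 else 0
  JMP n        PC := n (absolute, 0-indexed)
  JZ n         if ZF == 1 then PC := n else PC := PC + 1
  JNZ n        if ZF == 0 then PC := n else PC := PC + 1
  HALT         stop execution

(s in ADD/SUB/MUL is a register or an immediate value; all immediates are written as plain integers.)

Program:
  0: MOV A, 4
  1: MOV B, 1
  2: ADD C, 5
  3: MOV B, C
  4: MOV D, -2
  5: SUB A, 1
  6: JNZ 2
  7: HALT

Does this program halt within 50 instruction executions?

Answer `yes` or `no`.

Step 1: PC=0 exec 'MOV A, 4'. After: A=4 B=0 C=0 D=0 ZF=0 PC=1
Step 2: PC=1 exec 'MOV B, 1'. After: A=4 B=1 C=0 D=0 ZF=0 PC=2
Step 3: PC=2 exec 'ADD C, 5'. After: A=4 B=1 C=5 D=0 ZF=0 PC=3
Step 4: PC=3 exec 'MOV B, C'. After: A=4 B=5 C=5 D=0 ZF=0 PC=4
Step 5: PC=4 exec 'MOV D, -2'. After: A=4 B=5 C=5 D=-2 ZF=0 PC=5
Step 6: PC=5 exec 'SUB A, 1'. After: A=3 B=5 C=5 D=-2 ZF=0 PC=6
Step 7: PC=6 exec 'JNZ 2'. After: A=3 B=5 C=5 D=-2 ZF=0 PC=2
Step 8: PC=2 exec 'ADD C, 5'. After: A=3 B=5 C=10 D=-2 ZF=0 PC=3
Step 9: PC=3 exec 'MOV B, C'. After: A=3 B=10 C=10 D=-2 ZF=0 PC=4
Step 10: PC=4 exec 'MOV D, -2'. After: A=3 B=10 C=10 D=-2 ZF=0 PC=5
Step 11: PC=5 exec 'SUB A, 1'. After: A=2 B=10 C=10 D=-2 ZF=0 PC=6
Step 12: PC=6 exec 'JNZ 2'. After: A=2 B=10 C=10 D=-2 ZF=0 PC=2
Step 13: PC=2 exec 'ADD C, 5'. After: A=2 B=10 C=15 D=-2 ZF=0 PC=3
Step 14: PC=3 exec 'MOV B, C'. After: A=2 B=15 C=15 D=-2 ZF=0 PC=4
Step 15: PC=4 exec 'MOV D, -2'. After: A=2 B=15 C=15 D=-2 ZF=0 PC=5
Step 16: PC=5 exec 'SUB A, 1'. After: A=1 B=15 C=15 D=-2 ZF=0 PC=6
Step 17: PC=6 exec 'JNZ 2'. After: A=1 B=15 C=15 D=-2 ZF=0 PC=2
Step 18: PC=2 exec 'ADD C, 5'. After: A=1 B=15 C=20 D=-2 ZF=0 PC=3
Step 19: PC=3 exec 'MOV B, C'. After: A=1 B=20 C=20 D=-2 ZF=0 PC=4
Step 20: PC=4 exec 'MOV D, -2'. After: A=1 B=20 C=20 D=-2 ZF=0 PC=5
Step 21: PC=5 exec 'SUB A, 1'. After: A=0 B=20 C=20 D=-2 ZF=1 PC=6
Step 22: PC=6 exec 'JNZ 2'. After: A=0 B=20 C=20 D=-2 ZF=1 PC=7
Step 23: PC=7 exec 'HALT'. After: A=0 B=20 C=20 D=-2 ZF=1 PC=7 HALTED

Answer: yes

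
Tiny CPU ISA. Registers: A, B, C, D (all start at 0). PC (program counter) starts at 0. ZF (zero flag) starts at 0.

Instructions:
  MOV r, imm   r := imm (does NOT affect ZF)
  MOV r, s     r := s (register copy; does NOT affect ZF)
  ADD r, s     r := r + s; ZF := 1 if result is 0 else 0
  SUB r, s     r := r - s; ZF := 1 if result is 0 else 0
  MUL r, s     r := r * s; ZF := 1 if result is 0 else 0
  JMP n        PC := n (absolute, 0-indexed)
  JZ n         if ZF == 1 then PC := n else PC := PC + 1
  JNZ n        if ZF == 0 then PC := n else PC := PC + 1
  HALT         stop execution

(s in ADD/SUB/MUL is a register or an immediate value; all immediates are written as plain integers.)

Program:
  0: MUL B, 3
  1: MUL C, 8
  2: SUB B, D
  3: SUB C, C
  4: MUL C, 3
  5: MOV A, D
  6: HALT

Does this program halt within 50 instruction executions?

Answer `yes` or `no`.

Answer: yes

Derivation:
Step 1: PC=0 exec 'MUL B, 3'. After: A=0 B=0 C=0 D=0 ZF=1 PC=1
Step 2: PC=1 exec 'MUL C, 8'. After: A=0 B=0 C=0 D=0 ZF=1 PC=2
Step 3: PC=2 exec 'SUB B, D'. After: A=0 B=0 C=0 D=0 ZF=1 PC=3
Step 4: PC=3 exec 'SUB C, C'. After: A=0 B=0 C=0 D=0 ZF=1 PC=4
Step 5: PC=4 exec 'MUL C, 3'. After: A=0 B=0 C=0 D=0 ZF=1 PC=5
Step 6: PC=5 exec 'MOV A, D'. After: A=0 B=0 C=0 D=0 ZF=1 PC=6
Step 7: PC=6 exec 'HALT'. After: A=0 B=0 C=0 D=0 ZF=1 PC=6 HALTED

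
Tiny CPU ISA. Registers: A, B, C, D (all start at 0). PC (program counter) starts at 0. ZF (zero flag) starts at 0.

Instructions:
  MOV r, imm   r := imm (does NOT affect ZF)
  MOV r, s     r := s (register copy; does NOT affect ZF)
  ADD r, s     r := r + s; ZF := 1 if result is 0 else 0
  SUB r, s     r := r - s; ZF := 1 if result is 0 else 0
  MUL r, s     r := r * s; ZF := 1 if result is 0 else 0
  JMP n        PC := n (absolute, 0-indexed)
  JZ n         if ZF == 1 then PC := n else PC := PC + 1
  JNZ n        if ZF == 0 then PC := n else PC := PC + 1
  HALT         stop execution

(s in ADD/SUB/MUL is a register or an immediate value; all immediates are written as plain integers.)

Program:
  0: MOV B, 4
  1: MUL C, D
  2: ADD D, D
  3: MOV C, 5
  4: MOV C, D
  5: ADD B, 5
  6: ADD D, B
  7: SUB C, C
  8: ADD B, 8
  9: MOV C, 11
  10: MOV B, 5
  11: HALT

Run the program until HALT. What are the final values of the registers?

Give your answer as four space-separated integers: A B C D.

Step 1: PC=0 exec 'MOV B, 4'. After: A=0 B=4 C=0 D=0 ZF=0 PC=1
Step 2: PC=1 exec 'MUL C, D'. After: A=0 B=4 C=0 D=0 ZF=1 PC=2
Step 3: PC=2 exec 'ADD D, D'. After: A=0 B=4 C=0 D=0 ZF=1 PC=3
Step 4: PC=3 exec 'MOV C, 5'. After: A=0 B=4 C=5 D=0 ZF=1 PC=4
Step 5: PC=4 exec 'MOV C, D'. After: A=0 B=4 C=0 D=0 ZF=1 PC=5
Step 6: PC=5 exec 'ADD B, 5'. After: A=0 B=9 C=0 D=0 ZF=0 PC=6
Step 7: PC=6 exec 'ADD D, B'. After: A=0 B=9 C=0 D=9 ZF=0 PC=7
Step 8: PC=7 exec 'SUB C, C'. After: A=0 B=9 C=0 D=9 ZF=1 PC=8
Step 9: PC=8 exec 'ADD B, 8'. After: A=0 B=17 C=0 D=9 ZF=0 PC=9
Step 10: PC=9 exec 'MOV C, 11'. After: A=0 B=17 C=11 D=9 ZF=0 PC=10
Step 11: PC=10 exec 'MOV B, 5'. After: A=0 B=5 C=11 D=9 ZF=0 PC=11
Step 12: PC=11 exec 'HALT'. After: A=0 B=5 C=11 D=9 ZF=0 PC=11 HALTED

Answer: 0 5 11 9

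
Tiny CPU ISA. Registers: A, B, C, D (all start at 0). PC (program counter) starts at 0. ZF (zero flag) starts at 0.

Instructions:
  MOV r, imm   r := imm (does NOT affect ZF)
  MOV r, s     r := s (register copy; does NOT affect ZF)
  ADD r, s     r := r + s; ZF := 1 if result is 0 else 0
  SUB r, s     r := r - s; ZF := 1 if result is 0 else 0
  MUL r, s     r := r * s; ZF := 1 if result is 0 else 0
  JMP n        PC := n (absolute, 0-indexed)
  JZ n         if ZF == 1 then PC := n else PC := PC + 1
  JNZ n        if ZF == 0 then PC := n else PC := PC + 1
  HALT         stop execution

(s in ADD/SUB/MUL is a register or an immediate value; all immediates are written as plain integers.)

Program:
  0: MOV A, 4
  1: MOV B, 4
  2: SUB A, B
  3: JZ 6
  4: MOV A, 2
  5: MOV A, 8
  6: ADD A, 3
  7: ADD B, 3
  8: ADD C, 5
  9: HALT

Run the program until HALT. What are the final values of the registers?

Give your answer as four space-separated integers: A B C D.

Answer: 3 7 5 0

Derivation:
Step 1: PC=0 exec 'MOV A, 4'. After: A=4 B=0 C=0 D=0 ZF=0 PC=1
Step 2: PC=1 exec 'MOV B, 4'. After: A=4 B=4 C=0 D=0 ZF=0 PC=2
Step 3: PC=2 exec 'SUB A, B'. After: A=0 B=4 C=0 D=0 ZF=1 PC=3
Step 4: PC=3 exec 'JZ 6'. After: A=0 B=4 C=0 D=0 ZF=1 PC=6
Step 5: PC=6 exec 'ADD A, 3'. After: A=3 B=4 C=0 D=0 ZF=0 PC=7
Step 6: PC=7 exec 'ADD B, 3'. After: A=3 B=7 C=0 D=0 ZF=0 PC=8
Step 7: PC=8 exec 'ADD C, 5'. After: A=3 B=7 C=5 D=0 ZF=0 PC=9
Step 8: PC=9 exec 'HALT'. After: A=3 B=7 C=5 D=0 ZF=0 PC=9 HALTED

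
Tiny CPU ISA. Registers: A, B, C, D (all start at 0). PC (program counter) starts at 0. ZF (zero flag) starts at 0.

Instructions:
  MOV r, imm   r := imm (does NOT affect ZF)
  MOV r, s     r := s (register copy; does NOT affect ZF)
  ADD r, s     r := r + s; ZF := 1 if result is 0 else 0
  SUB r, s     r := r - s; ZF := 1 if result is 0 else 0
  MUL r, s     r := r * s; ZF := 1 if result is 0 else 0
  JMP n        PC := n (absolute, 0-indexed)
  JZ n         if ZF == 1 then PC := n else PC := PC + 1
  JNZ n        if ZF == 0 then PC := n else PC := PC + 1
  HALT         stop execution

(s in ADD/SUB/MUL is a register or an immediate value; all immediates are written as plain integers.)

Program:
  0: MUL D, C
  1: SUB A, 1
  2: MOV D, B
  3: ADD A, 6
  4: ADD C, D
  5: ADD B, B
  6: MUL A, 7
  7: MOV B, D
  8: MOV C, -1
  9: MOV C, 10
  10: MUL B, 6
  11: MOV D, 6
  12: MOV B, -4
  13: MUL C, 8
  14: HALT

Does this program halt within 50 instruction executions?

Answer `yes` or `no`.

Answer: yes

Derivation:
Step 1: PC=0 exec 'MUL D, C'. After: A=0 B=0 C=0 D=0 ZF=1 PC=1
Step 2: PC=1 exec 'SUB A, 1'. After: A=-1 B=0 C=0 D=0 ZF=0 PC=2
Step 3: PC=2 exec 'MOV D, B'. After: A=-1 B=0 C=0 D=0 ZF=0 PC=3
Step 4: PC=3 exec 'ADD A, 6'. After: A=5 B=0 C=0 D=0 ZF=0 PC=4
Step 5: PC=4 exec 'ADD C, D'. After: A=5 B=0 C=0 D=0 ZF=1 PC=5
Step 6: PC=5 exec 'ADD B, B'. After: A=5 B=0 C=0 D=0 ZF=1 PC=6
Step 7: PC=6 exec 'MUL A, 7'. After: A=35 B=0 C=0 D=0 ZF=0 PC=7
Step 8: PC=7 exec 'MOV B, D'. After: A=35 B=0 C=0 D=0 ZF=0 PC=8
Step 9: PC=8 exec 'MOV C, -1'. After: A=35 B=0 C=-1 D=0 ZF=0 PC=9
Step 10: PC=9 exec 'MOV C, 10'. After: A=35 B=0 C=10 D=0 ZF=0 PC=10
Step 11: PC=10 exec 'MUL B, 6'. After: A=35 B=0 C=10 D=0 ZF=1 PC=11
Step 12: PC=11 exec 'MOV D, 6'. After: A=35 B=0 C=10 D=6 ZF=1 PC=12
Step 13: PC=12 exec 'MOV B, -4'. After: A=35 B=-4 C=10 D=6 ZF=1 PC=13
Step 14: PC=13 exec 'MUL C, 8'. After: A=35 B=-4 C=80 D=6 ZF=0 PC=14
Step 15: PC=14 exec 'HALT'. After: A=35 B=-4 C=80 D=6 ZF=0 PC=14 HALTED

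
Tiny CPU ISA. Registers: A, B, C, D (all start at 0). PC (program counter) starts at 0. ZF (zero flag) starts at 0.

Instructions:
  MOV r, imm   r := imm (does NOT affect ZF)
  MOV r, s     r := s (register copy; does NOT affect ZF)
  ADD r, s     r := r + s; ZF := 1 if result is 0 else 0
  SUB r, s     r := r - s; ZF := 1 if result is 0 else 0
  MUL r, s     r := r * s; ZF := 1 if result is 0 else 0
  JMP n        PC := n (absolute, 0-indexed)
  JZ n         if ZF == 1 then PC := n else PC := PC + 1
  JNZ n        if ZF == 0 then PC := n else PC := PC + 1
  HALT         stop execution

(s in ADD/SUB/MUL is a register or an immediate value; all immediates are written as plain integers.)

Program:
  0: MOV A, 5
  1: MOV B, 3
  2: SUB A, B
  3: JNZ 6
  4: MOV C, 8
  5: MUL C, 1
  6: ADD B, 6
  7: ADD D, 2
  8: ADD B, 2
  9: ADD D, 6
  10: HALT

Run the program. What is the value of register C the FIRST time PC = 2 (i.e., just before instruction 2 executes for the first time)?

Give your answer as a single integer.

Step 1: PC=0 exec 'MOV A, 5'. After: A=5 B=0 C=0 D=0 ZF=0 PC=1
Step 2: PC=1 exec 'MOV B, 3'. After: A=5 B=3 C=0 D=0 ZF=0 PC=2
First time PC=2: C=0

0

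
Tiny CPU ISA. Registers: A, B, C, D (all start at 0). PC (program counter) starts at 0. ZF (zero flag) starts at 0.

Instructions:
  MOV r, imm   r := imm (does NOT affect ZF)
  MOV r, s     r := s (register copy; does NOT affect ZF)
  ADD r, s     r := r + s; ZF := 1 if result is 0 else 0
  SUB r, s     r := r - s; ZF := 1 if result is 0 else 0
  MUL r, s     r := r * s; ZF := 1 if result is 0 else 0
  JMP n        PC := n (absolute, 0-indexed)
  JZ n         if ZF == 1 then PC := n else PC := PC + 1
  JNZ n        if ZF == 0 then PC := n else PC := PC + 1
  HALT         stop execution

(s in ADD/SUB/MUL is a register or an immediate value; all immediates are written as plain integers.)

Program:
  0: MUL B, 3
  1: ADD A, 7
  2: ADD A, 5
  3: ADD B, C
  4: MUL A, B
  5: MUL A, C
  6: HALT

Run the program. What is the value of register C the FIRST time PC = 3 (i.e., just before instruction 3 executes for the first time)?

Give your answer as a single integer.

Step 1: PC=0 exec 'MUL B, 3'. After: A=0 B=0 C=0 D=0 ZF=1 PC=1
Step 2: PC=1 exec 'ADD A, 7'. After: A=7 B=0 C=0 D=0 ZF=0 PC=2
Step 3: PC=2 exec 'ADD A, 5'. After: A=12 B=0 C=0 D=0 ZF=0 PC=3
First time PC=3: C=0

0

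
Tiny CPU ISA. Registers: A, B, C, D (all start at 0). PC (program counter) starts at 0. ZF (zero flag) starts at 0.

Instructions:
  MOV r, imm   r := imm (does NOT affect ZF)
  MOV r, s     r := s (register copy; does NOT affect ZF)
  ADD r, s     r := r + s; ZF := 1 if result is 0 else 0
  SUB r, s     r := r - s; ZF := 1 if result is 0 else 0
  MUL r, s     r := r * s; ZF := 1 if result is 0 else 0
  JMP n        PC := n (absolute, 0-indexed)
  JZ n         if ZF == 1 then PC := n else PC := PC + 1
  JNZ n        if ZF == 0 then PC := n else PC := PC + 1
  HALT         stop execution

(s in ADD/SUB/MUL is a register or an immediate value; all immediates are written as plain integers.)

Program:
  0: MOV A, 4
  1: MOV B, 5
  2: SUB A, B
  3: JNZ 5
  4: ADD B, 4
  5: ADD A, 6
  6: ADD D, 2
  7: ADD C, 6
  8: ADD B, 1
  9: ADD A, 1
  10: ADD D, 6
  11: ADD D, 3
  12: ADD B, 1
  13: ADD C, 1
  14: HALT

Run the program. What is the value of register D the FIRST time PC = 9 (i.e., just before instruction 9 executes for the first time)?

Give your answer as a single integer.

Step 1: PC=0 exec 'MOV A, 4'. After: A=4 B=0 C=0 D=0 ZF=0 PC=1
Step 2: PC=1 exec 'MOV B, 5'. After: A=4 B=5 C=0 D=0 ZF=0 PC=2
Step 3: PC=2 exec 'SUB A, B'. After: A=-1 B=5 C=0 D=0 ZF=0 PC=3
Step 4: PC=3 exec 'JNZ 5'. After: A=-1 B=5 C=0 D=0 ZF=0 PC=5
Step 5: PC=5 exec 'ADD A, 6'. After: A=5 B=5 C=0 D=0 ZF=0 PC=6
Step 6: PC=6 exec 'ADD D, 2'. After: A=5 B=5 C=0 D=2 ZF=0 PC=7
Step 7: PC=7 exec 'ADD C, 6'. After: A=5 B=5 C=6 D=2 ZF=0 PC=8
Step 8: PC=8 exec 'ADD B, 1'. After: A=5 B=6 C=6 D=2 ZF=0 PC=9
First time PC=9: D=2

2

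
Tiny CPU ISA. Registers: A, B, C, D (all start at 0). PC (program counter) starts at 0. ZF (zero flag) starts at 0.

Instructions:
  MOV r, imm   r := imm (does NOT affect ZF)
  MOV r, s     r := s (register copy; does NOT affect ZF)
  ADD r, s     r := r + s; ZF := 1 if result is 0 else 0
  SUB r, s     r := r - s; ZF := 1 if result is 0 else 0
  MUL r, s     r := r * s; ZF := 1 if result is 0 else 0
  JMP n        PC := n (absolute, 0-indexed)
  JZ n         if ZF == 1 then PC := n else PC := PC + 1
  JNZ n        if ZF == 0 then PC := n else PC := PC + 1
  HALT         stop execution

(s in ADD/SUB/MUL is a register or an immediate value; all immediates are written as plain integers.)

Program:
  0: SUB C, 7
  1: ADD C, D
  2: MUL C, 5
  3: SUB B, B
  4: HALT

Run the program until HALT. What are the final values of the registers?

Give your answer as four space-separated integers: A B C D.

Step 1: PC=0 exec 'SUB C, 7'. After: A=0 B=0 C=-7 D=0 ZF=0 PC=1
Step 2: PC=1 exec 'ADD C, D'. After: A=0 B=0 C=-7 D=0 ZF=0 PC=2
Step 3: PC=2 exec 'MUL C, 5'. After: A=0 B=0 C=-35 D=0 ZF=0 PC=3
Step 4: PC=3 exec 'SUB B, B'. After: A=0 B=0 C=-35 D=0 ZF=1 PC=4
Step 5: PC=4 exec 'HALT'. After: A=0 B=0 C=-35 D=0 ZF=1 PC=4 HALTED

Answer: 0 0 -35 0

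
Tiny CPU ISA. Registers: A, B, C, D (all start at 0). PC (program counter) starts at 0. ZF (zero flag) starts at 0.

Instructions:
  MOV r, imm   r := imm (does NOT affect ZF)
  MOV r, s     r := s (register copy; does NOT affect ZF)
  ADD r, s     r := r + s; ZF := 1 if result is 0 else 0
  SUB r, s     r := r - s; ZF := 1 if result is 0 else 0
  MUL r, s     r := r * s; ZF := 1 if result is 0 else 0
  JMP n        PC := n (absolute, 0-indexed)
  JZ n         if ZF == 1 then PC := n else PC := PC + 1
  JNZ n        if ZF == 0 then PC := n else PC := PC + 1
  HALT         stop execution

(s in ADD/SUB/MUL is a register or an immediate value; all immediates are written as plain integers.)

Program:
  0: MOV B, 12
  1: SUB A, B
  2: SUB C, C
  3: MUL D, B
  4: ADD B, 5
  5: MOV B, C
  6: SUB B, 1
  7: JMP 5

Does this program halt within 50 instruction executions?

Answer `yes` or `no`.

Answer: no

Derivation:
Step 1: PC=0 exec 'MOV B, 12'. After: A=0 B=12 C=0 D=0 ZF=0 PC=1
Step 2: PC=1 exec 'SUB A, B'. After: A=-12 B=12 C=0 D=0 ZF=0 PC=2
Step 3: PC=2 exec 'SUB C, C'. After: A=-12 B=12 C=0 D=0 ZF=1 PC=3
Step 4: PC=3 exec 'MUL D, B'. After: A=-12 B=12 C=0 D=0 ZF=1 PC=4
Step 5: PC=4 exec 'ADD B, 5'. After: A=-12 B=17 C=0 D=0 ZF=0 PC=5
Step 6: PC=5 exec 'MOV B, C'. After: A=-12 B=0 C=0 D=0 ZF=0 PC=6
Step 7: PC=6 exec 'SUB B, 1'. After: A=-12 B=-1 C=0 D=0 ZF=0 PC=7
Step 8: PC=7 exec 'JMP 5'. After: A=-12 B=-1 C=0 D=0 ZF=0 PC=5
Step 9: PC=5 exec 'MOV B, C'. After: A=-12 B=0 C=0 D=0 ZF=0 PC=6
State after step 9 equals state after step 6: the program is in a cycle of length 3 and will never halt.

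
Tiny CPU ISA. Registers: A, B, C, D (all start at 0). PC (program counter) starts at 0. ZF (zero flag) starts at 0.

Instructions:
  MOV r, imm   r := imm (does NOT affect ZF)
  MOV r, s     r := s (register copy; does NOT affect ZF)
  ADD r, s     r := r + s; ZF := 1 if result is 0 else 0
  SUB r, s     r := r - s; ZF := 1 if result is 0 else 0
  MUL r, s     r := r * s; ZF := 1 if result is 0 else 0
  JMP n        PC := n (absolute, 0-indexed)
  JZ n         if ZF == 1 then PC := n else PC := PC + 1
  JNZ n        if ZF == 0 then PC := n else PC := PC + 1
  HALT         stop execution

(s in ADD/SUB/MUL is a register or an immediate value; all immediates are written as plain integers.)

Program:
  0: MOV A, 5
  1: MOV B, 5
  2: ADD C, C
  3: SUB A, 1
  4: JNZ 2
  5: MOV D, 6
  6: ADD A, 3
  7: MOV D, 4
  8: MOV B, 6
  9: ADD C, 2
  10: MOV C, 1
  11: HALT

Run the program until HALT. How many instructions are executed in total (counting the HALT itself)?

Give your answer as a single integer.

Answer: 24

Derivation:
Step 1: PC=0 exec 'MOV A, 5'. After: A=5 B=0 C=0 D=0 ZF=0 PC=1
Step 2: PC=1 exec 'MOV B, 5'. After: A=5 B=5 C=0 D=0 ZF=0 PC=2
Step 3: PC=2 exec 'ADD C, C'. After: A=5 B=5 C=0 D=0 ZF=1 PC=3
Step 4: PC=3 exec 'SUB A, 1'. After: A=4 B=5 C=0 D=0 ZF=0 PC=4
Step 5: PC=4 exec 'JNZ 2'. After: A=4 B=5 C=0 D=0 ZF=0 PC=2
Step 6: PC=2 exec 'ADD C, C'. After: A=4 B=5 C=0 D=0 ZF=1 PC=3
Step 7: PC=3 exec 'SUB A, 1'. After: A=3 B=5 C=0 D=0 ZF=0 PC=4
Step 8: PC=4 exec 'JNZ 2'. After: A=3 B=5 C=0 D=0 ZF=0 PC=2
Step 9: PC=2 exec 'ADD C, C'. After: A=3 B=5 C=0 D=0 ZF=1 PC=3
Step 10: PC=3 exec 'SUB A, 1'. After: A=2 B=5 C=0 D=0 ZF=0 PC=4
Step 11: PC=4 exec 'JNZ 2'. After: A=2 B=5 C=0 D=0 ZF=0 PC=2
Step 12: PC=2 exec 'ADD C, C'. After: A=2 B=5 C=0 D=0 ZF=1 PC=3
Step 13: PC=3 exec 'SUB A, 1'. After: A=1 B=5 C=0 D=0 ZF=0 PC=4
Step 14: PC=4 exec 'JNZ 2'. After: A=1 B=5 C=0 D=0 ZF=0 PC=2
Step 15: PC=2 exec 'ADD C, C'. After: A=1 B=5 C=0 D=0 ZF=1 PC=3
Step 16: PC=3 exec 'SUB A, 1'. After: A=0 B=5 C=0 D=0 ZF=1 PC=4
Step 17: PC=4 exec 'JNZ 2'. After: A=0 B=5 C=0 D=0 ZF=1 PC=5
Step 18: PC=5 exec 'MOV D, 6'. After: A=0 B=5 C=0 D=6 ZF=1 PC=6
Step 19: PC=6 exec 'ADD A, 3'. After: A=3 B=5 C=0 D=6 ZF=0 PC=7
Step 20: PC=7 exec 'MOV D, 4'. After: A=3 B=5 C=0 D=4 ZF=0 PC=8
Step 21: PC=8 exec 'MOV B, 6'. After: A=3 B=6 C=0 D=4 ZF=0 PC=9
Step 22: PC=9 exec 'ADD C, 2'. After: A=3 B=6 C=2 D=4 ZF=0 PC=10
Step 23: PC=10 exec 'MOV C, 1'. After: A=3 B=6 C=1 D=4 ZF=0 PC=11
Step 24: PC=11 exec 'HALT'. After: A=3 B=6 C=1 D=4 ZF=0 PC=11 HALTED
Total instructions executed: 24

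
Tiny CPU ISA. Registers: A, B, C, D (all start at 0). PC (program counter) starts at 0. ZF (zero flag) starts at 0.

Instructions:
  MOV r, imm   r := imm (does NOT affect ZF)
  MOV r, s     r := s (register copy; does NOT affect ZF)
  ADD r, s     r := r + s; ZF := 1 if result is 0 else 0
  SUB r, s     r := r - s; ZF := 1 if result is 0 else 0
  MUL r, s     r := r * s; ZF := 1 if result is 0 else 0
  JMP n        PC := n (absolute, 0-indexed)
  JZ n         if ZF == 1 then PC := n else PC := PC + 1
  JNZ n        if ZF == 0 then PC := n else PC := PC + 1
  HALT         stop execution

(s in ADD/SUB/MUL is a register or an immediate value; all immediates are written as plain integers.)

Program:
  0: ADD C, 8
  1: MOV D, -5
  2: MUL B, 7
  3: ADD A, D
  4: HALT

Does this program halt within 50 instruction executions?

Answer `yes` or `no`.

Answer: yes

Derivation:
Step 1: PC=0 exec 'ADD C, 8'. After: A=0 B=0 C=8 D=0 ZF=0 PC=1
Step 2: PC=1 exec 'MOV D, -5'. After: A=0 B=0 C=8 D=-5 ZF=0 PC=2
Step 3: PC=2 exec 'MUL B, 7'. After: A=0 B=0 C=8 D=-5 ZF=1 PC=3
Step 4: PC=3 exec 'ADD A, D'. After: A=-5 B=0 C=8 D=-5 ZF=0 PC=4
Step 5: PC=4 exec 'HALT'. After: A=-5 B=0 C=8 D=-5 ZF=0 PC=4 HALTED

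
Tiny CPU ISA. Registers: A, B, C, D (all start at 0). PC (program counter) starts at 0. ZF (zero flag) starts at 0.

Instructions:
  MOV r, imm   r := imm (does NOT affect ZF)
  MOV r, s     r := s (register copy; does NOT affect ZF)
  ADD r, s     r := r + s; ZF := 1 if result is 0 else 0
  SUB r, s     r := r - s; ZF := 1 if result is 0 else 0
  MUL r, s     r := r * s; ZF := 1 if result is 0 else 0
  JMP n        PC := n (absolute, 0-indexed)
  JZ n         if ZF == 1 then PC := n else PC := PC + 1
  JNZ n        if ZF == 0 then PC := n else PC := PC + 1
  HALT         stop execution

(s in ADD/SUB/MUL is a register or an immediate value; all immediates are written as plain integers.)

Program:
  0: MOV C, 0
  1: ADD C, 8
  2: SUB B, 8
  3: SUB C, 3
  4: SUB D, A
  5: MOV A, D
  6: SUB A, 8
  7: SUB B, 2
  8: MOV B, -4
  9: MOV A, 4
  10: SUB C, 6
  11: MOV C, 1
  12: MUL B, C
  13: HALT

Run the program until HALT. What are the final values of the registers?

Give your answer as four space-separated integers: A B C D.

Step 1: PC=0 exec 'MOV C, 0'. After: A=0 B=0 C=0 D=0 ZF=0 PC=1
Step 2: PC=1 exec 'ADD C, 8'. After: A=0 B=0 C=8 D=0 ZF=0 PC=2
Step 3: PC=2 exec 'SUB B, 8'. After: A=0 B=-8 C=8 D=0 ZF=0 PC=3
Step 4: PC=3 exec 'SUB C, 3'. After: A=0 B=-8 C=5 D=0 ZF=0 PC=4
Step 5: PC=4 exec 'SUB D, A'. After: A=0 B=-8 C=5 D=0 ZF=1 PC=5
Step 6: PC=5 exec 'MOV A, D'. After: A=0 B=-8 C=5 D=0 ZF=1 PC=6
Step 7: PC=6 exec 'SUB A, 8'. After: A=-8 B=-8 C=5 D=0 ZF=0 PC=7
Step 8: PC=7 exec 'SUB B, 2'. After: A=-8 B=-10 C=5 D=0 ZF=0 PC=8
Step 9: PC=8 exec 'MOV B, -4'. After: A=-8 B=-4 C=5 D=0 ZF=0 PC=9
Step 10: PC=9 exec 'MOV A, 4'. After: A=4 B=-4 C=5 D=0 ZF=0 PC=10
Step 11: PC=10 exec 'SUB C, 6'. After: A=4 B=-4 C=-1 D=0 ZF=0 PC=11
Step 12: PC=11 exec 'MOV C, 1'. After: A=4 B=-4 C=1 D=0 ZF=0 PC=12
Step 13: PC=12 exec 'MUL B, C'. After: A=4 B=-4 C=1 D=0 ZF=0 PC=13
Step 14: PC=13 exec 'HALT'. After: A=4 B=-4 C=1 D=0 ZF=0 PC=13 HALTED

Answer: 4 -4 1 0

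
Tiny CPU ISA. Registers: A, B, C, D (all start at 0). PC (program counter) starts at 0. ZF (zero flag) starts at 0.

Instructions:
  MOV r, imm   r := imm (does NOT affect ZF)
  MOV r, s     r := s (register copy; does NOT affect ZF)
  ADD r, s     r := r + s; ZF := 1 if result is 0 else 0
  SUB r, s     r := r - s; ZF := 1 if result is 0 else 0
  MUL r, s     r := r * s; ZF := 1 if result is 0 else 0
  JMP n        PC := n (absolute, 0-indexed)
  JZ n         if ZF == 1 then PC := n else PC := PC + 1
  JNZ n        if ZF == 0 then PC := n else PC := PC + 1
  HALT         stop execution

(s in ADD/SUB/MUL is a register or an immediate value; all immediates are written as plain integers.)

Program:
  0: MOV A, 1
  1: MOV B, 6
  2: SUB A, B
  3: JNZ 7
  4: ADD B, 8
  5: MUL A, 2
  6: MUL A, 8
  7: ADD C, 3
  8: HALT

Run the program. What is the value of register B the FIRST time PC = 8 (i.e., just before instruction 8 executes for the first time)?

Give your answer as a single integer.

Step 1: PC=0 exec 'MOV A, 1'. After: A=1 B=0 C=0 D=0 ZF=0 PC=1
Step 2: PC=1 exec 'MOV B, 6'. After: A=1 B=6 C=0 D=0 ZF=0 PC=2
Step 3: PC=2 exec 'SUB A, B'. After: A=-5 B=6 C=0 D=0 ZF=0 PC=3
Step 4: PC=3 exec 'JNZ 7'. After: A=-5 B=6 C=0 D=0 ZF=0 PC=7
Step 5: PC=7 exec 'ADD C, 3'. After: A=-5 B=6 C=3 D=0 ZF=0 PC=8
First time PC=8: B=6

6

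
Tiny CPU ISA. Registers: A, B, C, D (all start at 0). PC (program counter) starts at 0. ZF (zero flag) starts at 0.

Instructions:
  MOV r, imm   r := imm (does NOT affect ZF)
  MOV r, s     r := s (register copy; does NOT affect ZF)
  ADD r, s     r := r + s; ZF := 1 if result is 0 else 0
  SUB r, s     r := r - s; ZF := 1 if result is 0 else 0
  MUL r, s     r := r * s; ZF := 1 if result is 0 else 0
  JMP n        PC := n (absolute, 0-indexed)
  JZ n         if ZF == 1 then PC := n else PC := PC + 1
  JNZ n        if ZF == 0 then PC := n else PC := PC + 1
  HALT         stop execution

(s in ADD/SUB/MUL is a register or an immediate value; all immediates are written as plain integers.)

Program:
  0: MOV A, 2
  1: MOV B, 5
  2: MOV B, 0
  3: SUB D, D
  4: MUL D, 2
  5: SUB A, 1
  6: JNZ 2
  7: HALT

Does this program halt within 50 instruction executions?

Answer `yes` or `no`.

Step 1: PC=0 exec 'MOV A, 2'. After: A=2 B=0 C=0 D=0 ZF=0 PC=1
Step 2: PC=1 exec 'MOV B, 5'. After: A=2 B=5 C=0 D=0 ZF=0 PC=2
Step 3: PC=2 exec 'MOV B, 0'. After: A=2 B=0 C=0 D=0 ZF=0 PC=3
Step 4: PC=3 exec 'SUB D, D'. After: A=2 B=0 C=0 D=0 ZF=1 PC=4
Step 5: PC=4 exec 'MUL D, 2'. After: A=2 B=0 C=0 D=0 ZF=1 PC=5
Step 6: PC=5 exec 'SUB A, 1'. After: A=1 B=0 C=0 D=0 ZF=0 PC=6
Step 7: PC=6 exec 'JNZ 2'. After: A=1 B=0 C=0 D=0 ZF=0 PC=2
Step 8: PC=2 exec 'MOV B, 0'. After: A=1 B=0 C=0 D=0 ZF=0 PC=3
Step 9: PC=3 exec 'SUB D, D'. After: A=1 B=0 C=0 D=0 ZF=1 PC=4
Step 10: PC=4 exec 'MUL D, 2'. After: A=1 B=0 C=0 D=0 ZF=1 PC=5
Step 11: PC=5 exec 'SUB A, 1'. After: A=0 B=0 C=0 D=0 ZF=1 PC=6
Step 12: PC=6 exec 'JNZ 2'. After: A=0 B=0 C=0 D=0 ZF=1 PC=7
Step 13: PC=7 exec 'HALT'. After: A=0 B=0 C=0 D=0 ZF=1 PC=7 HALTED

Answer: yes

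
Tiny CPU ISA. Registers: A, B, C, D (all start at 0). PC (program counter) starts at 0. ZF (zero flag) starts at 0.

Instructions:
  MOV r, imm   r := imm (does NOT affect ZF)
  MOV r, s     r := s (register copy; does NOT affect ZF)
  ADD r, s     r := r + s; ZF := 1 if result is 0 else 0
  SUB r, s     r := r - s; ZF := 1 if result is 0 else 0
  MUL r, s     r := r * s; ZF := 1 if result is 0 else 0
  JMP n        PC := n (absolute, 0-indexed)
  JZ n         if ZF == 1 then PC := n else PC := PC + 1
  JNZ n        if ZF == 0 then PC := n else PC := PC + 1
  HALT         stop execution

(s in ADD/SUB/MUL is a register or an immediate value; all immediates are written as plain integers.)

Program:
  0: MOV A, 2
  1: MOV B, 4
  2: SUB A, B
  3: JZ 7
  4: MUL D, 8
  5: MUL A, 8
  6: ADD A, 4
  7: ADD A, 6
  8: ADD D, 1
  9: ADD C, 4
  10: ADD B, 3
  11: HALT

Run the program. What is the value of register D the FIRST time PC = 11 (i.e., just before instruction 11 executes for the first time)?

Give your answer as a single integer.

Step 1: PC=0 exec 'MOV A, 2'. After: A=2 B=0 C=0 D=0 ZF=0 PC=1
Step 2: PC=1 exec 'MOV B, 4'. After: A=2 B=4 C=0 D=0 ZF=0 PC=2
Step 3: PC=2 exec 'SUB A, B'. After: A=-2 B=4 C=0 D=0 ZF=0 PC=3
Step 4: PC=3 exec 'JZ 7'. After: A=-2 B=4 C=0 D=0 ZF=0 PC=4
Step 5: PC=4 exec 'MUL D, 8'. After: A=-2 B=4 C=0 D=0 ZF=1 PC=5
Step 6: PC=5 exec 'MUL A, 8'. After: A=-16 B=4 C=0 D=0 ZF=0 PC=6
Step 7: PC=6 exec 'ADD A, 4'. After: A=-12 B=4 C=0 D=0 ZF=0 PC=7
Step 8: PC=7 exec 'ADD A, 6'. After: A=-6 B=4 C=0 D=0 ZF=0 PC=8
Step 9: PC=8 exec 'ADD D, 1'. After: A=-6 B=4 C=0 D=1 ZF=0 PC=9
Step 10: PC=9 exec 'ADD C, 4'. After: A=-6 B=4 C=4 D=1 ZF=0 PC=10
Step 11: PC=10 exec 'ADD B, 3'. After: A=-6 B=7 C=4 D=1 ZF=0 PC=11
First time PC=11: D=1

1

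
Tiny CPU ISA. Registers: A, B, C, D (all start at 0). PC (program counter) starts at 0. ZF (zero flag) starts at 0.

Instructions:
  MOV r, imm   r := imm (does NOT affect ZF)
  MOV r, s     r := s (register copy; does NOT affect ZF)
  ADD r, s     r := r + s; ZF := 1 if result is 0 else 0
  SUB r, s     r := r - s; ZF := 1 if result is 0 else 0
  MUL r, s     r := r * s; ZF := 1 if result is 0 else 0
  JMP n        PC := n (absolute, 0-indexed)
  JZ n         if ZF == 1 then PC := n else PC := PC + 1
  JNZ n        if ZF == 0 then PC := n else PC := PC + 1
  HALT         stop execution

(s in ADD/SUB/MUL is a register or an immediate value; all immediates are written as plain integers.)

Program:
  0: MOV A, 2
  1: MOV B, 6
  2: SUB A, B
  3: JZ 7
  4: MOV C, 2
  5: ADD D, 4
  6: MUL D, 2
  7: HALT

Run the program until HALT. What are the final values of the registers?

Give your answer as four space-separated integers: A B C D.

Step 1: PC=0 exec 'MOV A, 2'. After: A=2 B=0 C=0 D=0 ZF=0 PC=1
Step 2: PC=1 exec 'MOV B, 6'. After: A=2 B=6 C=0 D=0 ZF=0 PC=2
Step 3: PC=2 exec 'SUB A, B'. After: A=-4 B=6 C=0 D=0 ZF=0 PC=3
Step 4: PC=3 exec 'JZ 7'. After: A=-4 B=6 C=0 D=0 ZF=0 PC=4
Step 5: PC=4 exec 'MOV C, 2'. After: A=-4 B=6 C=2 D=0 ZF=0 PC=5
Step 6: PC=5 exec 'ADD D, 4'. After: A=-4 B=6 C=2 D=4 ZF=0 PC=6
Step 7: PC=6 exec 'MUL D, 2'. After: A=-4 B=6 C=2 D=8 ZF=0 PC=7
Step 8: PC=7 exec 'HALT'. After: A=-4 B=6 C=2 D=8 ZF=0 PC=7 HALTED

Answer: -4 6 2 8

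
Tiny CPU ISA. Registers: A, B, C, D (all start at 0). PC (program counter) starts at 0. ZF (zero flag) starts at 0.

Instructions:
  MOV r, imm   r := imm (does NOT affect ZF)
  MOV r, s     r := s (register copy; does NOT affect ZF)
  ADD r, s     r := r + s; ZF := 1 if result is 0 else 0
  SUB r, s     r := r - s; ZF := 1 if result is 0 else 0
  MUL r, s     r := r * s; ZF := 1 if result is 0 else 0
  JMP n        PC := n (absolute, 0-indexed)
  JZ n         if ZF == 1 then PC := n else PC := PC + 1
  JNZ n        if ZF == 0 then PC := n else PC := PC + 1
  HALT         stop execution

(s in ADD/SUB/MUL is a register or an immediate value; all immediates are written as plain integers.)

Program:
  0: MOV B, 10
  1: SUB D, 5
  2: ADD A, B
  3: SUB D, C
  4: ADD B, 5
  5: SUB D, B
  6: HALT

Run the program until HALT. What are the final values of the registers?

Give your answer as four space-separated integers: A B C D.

Step 1: PC=0 exec 'MOV B, 10'. After: A=0 B=10 C=0 D=0 ZF=0 PC=1
Step 2: PC=1 exec 'SUB D, 5'. After: A=0 B=10 C=0 D=-5 ZF=0 PC=2
Step 3: PC=2 exec 'ADD A, B'. After: A=10 B=10 C=0 D=-5 ZF=0 PC=3
Step 4: PC=3 exec 'SUB D, C'. After: A=10 B=10 C=0 D=-5 ZF=0 PC=4
Step 5: PC=4 exec 'ADD B, 5'. After: A=10 B=15 C=0 D=-5 ZF=0 PC=5
Step 6: PC=5 exec 'SUB D, B'. After: A=10 B=15 C=0 D=-20 ZF=0 PC=6
Step 7: PC=6 exec 'HALT'. After: A=10 B=15 C=0 D=-20 ZF=0 PC=6 HALTED

Answer: 10 15 0 -20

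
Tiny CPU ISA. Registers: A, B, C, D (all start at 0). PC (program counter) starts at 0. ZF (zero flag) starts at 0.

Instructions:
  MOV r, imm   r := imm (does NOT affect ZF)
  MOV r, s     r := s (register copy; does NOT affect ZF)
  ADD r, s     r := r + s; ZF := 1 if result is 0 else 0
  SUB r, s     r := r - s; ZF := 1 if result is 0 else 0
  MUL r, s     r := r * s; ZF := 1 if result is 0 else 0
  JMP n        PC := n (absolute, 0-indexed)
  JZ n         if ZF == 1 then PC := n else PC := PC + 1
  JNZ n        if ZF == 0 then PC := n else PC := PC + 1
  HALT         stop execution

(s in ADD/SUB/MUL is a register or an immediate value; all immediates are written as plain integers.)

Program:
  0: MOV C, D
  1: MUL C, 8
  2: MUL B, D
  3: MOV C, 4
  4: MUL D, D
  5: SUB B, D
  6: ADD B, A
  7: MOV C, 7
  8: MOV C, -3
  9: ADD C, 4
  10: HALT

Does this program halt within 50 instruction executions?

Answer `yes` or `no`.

Step 1: PC=0 exec 'MOV C, D'. After: A=0 B=0 C=0 D=0 ZF=0 PC=1
Step 2: PC=1 exec 'MUL C, 8'. After: A=0 B=0 C=0 D=0 ZF=1 PC=2
Step 3: PC=2 exec 'MUL B, D'. After: A=0 B=0 C=0 D=0 ZF=1 PC=3
Step 4: PC=3 exec 'MOV C, 4'. After: A=0 B=0 C=4 D=0 ZF=1 PC=4
Step 5: PC=4 exec 'MUL D, D'. After: A=0 B=0 C=4 D=0 ZF=1 PC=5
Step 6: PC=5 exec 'SUB B, D'. After: A=0 B=0 C=4 D=0 ZF=1 PC=6
Step 7: PC=6 exec 'ADD B, A'. After: A=0 B=0 C=4 D=0 ZF=1 PC=7
Step 8: PC=7 exec 'MOV C, 7'. After: A=0 B=0 C=7 D=0 ZF=1 PC=8
Step 9: PC=8 exec 'MOV C, -3'. After: A=0 B=0 C=-3 D=0 ZF=1 PC=9
Step 10: PC=9 exec 'ADD C, 4'. After: A=0 B=0 C=1 D=0 ZF=0 PC=10
Step 11: PC=10 exec 'HALT'. After: A=0 B=0 C=1 D=0 ZF=0 PC=10 HALTED

Answer: yes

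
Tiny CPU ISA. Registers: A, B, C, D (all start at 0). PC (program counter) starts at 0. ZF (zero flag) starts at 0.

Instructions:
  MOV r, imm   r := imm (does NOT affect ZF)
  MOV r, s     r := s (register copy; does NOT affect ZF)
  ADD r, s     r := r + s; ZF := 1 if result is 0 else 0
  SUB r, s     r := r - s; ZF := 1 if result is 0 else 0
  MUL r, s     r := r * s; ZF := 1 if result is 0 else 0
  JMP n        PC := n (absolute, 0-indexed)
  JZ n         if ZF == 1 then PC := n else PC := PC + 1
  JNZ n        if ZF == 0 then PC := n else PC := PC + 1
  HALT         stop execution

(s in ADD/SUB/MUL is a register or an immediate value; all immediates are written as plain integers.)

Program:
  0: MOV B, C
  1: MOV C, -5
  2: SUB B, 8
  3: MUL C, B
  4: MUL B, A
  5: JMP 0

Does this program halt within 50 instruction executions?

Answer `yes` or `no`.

Answer: no

Derivation:
Step 1: PC=0 exec 'MOV B, C'. After: A=0 B=0 C=0 D=0 ZF=0 PC=1
Step 2: PC=1 exec 'MOV C, -5'. After: A=0 B=0 C=-5 D=0 ZF=0 PC=2
Step 3: PC=2 exec 'SUB B, 8'. After: A=0 B=-8 C=-5 D=0 ZF=0 PC=3
Step 4: PC=3 exec 'MUL C, B'. After: A=0 B=-8 C=40 D=0 ZF=0 PC=4
Step 5: PC=4 exec 'MUL B, A'. After: A=0 B=0 C=40 D=0 ZF=1 PC=5
Step 6: PC=5 exec 'JMP 0'. After: A=0 B=0 C=40 D=0 ZF=1 PC=0
Step 7: PC=0 exec 'MOV B, C'. After: A=0 B=40 C=40 D=0 ZF=1 PC=1
Step 8: PC=1 exec 'MOV C, -5'. After: A=0 B=40 C=-5 D=0 ZF=1 PC=2
Step 9: PC=2 exec 'SUB B, 8'. After: A=0 B=32 C=-5 D=0 ZF=0 PC=3
Step 10: PC=3 exec 'MUL C, B'. After: A=0 B=32 C=-160 D=0 ZF=0 PC=4
Step 11: PC=4 exec 'MUL B, A'. After: A=0 B=0 C=-160 D=0 ZF=1 PC=5
Step 12: PC=5 exec 'JMP 0'. After: A=0 B=0 C=-160 D=0 ZF=1 PC=0
Step 13: PC=0 exec 'MOV B, C'. After: A=0 B=-160 C=-160 D=0 ZF=1 PC=1
Step 14: PC=1 exec 'MOV C, -5'. After: A=0 B=-160 C=-5 D=0 ZF=1 PC=2
Step 15: PC=2 exec 'SUB B, 8'. After: A=0 B=-168 C=-5 D=0 ZF=0 PC=3
After 50 steps: not halted. PC revisits the same instructions with no path to HALT; will never halt.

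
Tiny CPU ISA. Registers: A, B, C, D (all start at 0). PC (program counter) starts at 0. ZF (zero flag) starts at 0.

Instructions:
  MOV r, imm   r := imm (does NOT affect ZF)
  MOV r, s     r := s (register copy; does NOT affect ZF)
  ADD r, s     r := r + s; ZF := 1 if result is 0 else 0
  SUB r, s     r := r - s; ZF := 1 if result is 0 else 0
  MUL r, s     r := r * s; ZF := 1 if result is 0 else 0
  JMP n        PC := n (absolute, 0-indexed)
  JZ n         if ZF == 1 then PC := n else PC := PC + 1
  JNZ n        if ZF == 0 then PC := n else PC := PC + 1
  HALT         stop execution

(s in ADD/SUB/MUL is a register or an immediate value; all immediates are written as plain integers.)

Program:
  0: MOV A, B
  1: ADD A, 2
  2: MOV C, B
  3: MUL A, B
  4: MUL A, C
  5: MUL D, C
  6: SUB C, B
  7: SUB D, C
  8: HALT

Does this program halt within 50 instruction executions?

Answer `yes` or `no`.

Answer: yes

Derivation:
Step 1: PC=0 exec 'MOV A, B'. After: A=0 B=0 C=0 D=0 ZF=0 PC=1
Step 2: PC=1 exec 'ADD A, 2'. After: A=2 B=0 C=0 D=0 ZF=0 PC=2
Step 3: PC=2 exec 'MOV C, B'. After: A=2 B=0 C=0 D=0 ZF=0 PC=3
Step 4: PC=3 exec 'MUL A, B'. After: A=0 B=0 C=0 D=0 ZF=1 PC=4
Step 5: PC=4 exec 'MUL A, C'. After: A=0 B=0 C=0 D=0 ZF=1 PC=5
Step 6: PC=5 exec 'MUL D, C'. After: A=0 B=0 C=0 D=0 ZF=1 PC=6
Step 7: PC=6 exec 'SUB C, B'. After: A=0 B=0 C=0 D=0 ZF=1 PC=7
Step 8: PC=7 exec 'SUB D, C'. After: A=0 B=0 C=0 D=0 ZF=1 PC=8
Step 9: PC=8 exec 'HALT'. After: A=0 B=0 C=0 D=0 ZF=1 PC=8 HALTED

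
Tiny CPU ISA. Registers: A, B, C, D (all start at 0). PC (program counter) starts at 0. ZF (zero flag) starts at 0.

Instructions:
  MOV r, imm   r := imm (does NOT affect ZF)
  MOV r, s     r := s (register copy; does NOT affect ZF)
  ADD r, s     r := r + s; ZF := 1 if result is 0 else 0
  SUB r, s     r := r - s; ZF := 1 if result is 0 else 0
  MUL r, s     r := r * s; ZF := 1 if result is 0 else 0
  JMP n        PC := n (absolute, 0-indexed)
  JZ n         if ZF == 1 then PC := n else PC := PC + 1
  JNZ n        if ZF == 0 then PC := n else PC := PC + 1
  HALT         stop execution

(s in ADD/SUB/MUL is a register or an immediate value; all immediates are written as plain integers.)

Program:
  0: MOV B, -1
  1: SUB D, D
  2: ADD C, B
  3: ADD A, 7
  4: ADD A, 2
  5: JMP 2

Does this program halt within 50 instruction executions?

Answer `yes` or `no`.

Step 1: PC=0 exec 'MOV B, -1'. After: A=0 B=-1 C=0 D=0 ZF=0 PC=1
Step 2: PC=1 exec 'SUB D, D'. After: A=0 B=-1 C=0 D=0 ZF=1 PC=2
Step 3: PC=2 exec 'ADD C, B'. After: A=0 B=-1 C=-1 D=0 ZF=0 PC=3
Step 4: PC=3 exec 'ADD A, 7'. After: A=7 B=-1 C=-1 D=0 ZF=0 PC=4
Step 5: PC=4 exec 'ADD A, 2'. After: A=9 B=-1 C=-1 D=0 ZF=0 PC=5
Step 6: PC=5 exec 'JMP 2'. After: A=9 B=-1 C=-1 D=0 ZF=0 PC=2
Step 7: PC=2 exec 'ADD C, B'. After: A=9 B=-1 C=-2 D=0 ZF=0 PC=3
Step 8: PC=3 exec 'ADD A, 7'. After: A=16 B=-1 C=-2 D=0 ZF=0 PC=4
Step 9: PC=4 exec 'ADD A, 2'. After: A=18 B=-1 C=-2 D=0 ZF=0 PC=5
Step 10: PC=5 exec 'JMP 2'. After: A=18 B=-1 C=-2 D=0 ZF=0 PC=2
Step 11: PC=2 exec 'ADD C, B'. After: A=18 B=-1 C=-3 D=0 ZF=0 PC=3
Step 12: PC=3 exec 'ADD A, 7'. After: A=25 B=-1 C=-3 D=0 ZF=0 PC=4
Step 13: PC=4 exec 'ADD A, 2'. After: A=27 B=-1 C=-3 D=0 ZF=0 PC=5
Step 14: PC=5 exec 'JMP 2'. After: A=27 B=-1 C=-3 D=0 ZF=0 PC=2
Step 15: PC=2 exec 'ADD C, B'. After: A=27 B=-1 C=-4 D=0 ZF=0 PC=3
After 50 steps: not halted. PC revisits the same instructions with no path to HALT; will never halt.

Answer: no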